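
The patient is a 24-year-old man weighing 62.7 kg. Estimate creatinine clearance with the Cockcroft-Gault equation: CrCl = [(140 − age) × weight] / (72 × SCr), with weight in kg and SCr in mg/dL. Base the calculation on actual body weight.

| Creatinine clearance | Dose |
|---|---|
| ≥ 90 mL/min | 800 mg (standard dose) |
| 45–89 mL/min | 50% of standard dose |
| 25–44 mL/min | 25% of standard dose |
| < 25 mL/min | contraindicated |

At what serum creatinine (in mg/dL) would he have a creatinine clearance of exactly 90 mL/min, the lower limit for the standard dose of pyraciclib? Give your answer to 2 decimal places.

Standard dose requires CrCl ≥ 90 mL/min.
Set (140 − 24) × 62.7 / (72 × SCr) = 90
SCr = (140 − 24) × 62.7 / (72 × 90) = 1.122 mg/dL

1.12 mg/dL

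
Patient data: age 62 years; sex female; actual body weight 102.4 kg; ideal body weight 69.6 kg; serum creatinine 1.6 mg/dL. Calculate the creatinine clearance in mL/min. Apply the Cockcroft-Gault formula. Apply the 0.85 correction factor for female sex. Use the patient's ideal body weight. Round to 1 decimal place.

CrCl = (140 − 62) × 69.6 / (72 × 1.6) × 0.85 = 5428.8 / 115.20 × 0.85 ≈ 40.1 mL/min

40.1 mL/min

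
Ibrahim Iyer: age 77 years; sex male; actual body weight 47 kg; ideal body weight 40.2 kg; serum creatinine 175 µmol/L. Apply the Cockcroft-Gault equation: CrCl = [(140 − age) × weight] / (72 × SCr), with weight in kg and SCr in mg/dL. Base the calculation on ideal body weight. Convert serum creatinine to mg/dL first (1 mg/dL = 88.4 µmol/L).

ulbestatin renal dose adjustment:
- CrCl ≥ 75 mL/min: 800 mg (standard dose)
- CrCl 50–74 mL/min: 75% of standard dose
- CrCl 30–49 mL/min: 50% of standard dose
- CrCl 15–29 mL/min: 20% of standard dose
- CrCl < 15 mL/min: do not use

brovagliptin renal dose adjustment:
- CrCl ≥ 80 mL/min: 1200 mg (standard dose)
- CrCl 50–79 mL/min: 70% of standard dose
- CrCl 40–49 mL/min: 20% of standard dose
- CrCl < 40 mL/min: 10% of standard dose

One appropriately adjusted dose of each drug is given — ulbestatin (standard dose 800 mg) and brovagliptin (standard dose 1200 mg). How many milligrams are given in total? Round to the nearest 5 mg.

280 mg

SCr = 175 / 88.4 = 1.98 mg/dL
CrCl = (140 − 77) × 40.2 / (72 × 1.98) = 2532.6 / 142.56 ≈ 17.8 mL/min
CrCl ≈ 18 mL/min.
ulbestatin: 15–29 mL/min → 20% of 800 mg = 160 mg.
brovagliptin: < 40 mL/min → 10% of 1200 mg = 120 mg.
Total = 160 + 120 = 280 mg.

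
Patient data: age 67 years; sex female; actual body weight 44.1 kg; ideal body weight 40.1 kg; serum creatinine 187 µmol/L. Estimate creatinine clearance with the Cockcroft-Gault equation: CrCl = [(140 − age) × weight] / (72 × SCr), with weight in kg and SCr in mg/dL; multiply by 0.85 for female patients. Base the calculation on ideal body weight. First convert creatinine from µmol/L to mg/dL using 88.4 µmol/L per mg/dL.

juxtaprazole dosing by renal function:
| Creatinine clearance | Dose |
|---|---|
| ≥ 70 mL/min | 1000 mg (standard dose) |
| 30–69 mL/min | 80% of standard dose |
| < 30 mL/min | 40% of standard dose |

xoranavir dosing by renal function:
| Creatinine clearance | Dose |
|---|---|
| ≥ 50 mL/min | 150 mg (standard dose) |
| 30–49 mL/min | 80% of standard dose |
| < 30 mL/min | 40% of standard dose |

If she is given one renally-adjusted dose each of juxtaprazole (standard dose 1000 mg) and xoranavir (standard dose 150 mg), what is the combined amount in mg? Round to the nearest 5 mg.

460 mg

SCr = 187 / 88.4 = 2.115 mg/dL
CrCl = (140 − 67) × 40.1 / (72 × 2.115) × 0.85 = 2927.3 / 152.28 × 0.85 ≈ 16.3 mL/min
CrCl ≈ 16 mL/min.
juxtaprazole: < 30 mL/min → 40% of 1000 mg = 400 mg.
xoranavir: < 30 mL/min → 40% of 150 mg = 60 mg.
Total = 400 + 60 = 460 mg.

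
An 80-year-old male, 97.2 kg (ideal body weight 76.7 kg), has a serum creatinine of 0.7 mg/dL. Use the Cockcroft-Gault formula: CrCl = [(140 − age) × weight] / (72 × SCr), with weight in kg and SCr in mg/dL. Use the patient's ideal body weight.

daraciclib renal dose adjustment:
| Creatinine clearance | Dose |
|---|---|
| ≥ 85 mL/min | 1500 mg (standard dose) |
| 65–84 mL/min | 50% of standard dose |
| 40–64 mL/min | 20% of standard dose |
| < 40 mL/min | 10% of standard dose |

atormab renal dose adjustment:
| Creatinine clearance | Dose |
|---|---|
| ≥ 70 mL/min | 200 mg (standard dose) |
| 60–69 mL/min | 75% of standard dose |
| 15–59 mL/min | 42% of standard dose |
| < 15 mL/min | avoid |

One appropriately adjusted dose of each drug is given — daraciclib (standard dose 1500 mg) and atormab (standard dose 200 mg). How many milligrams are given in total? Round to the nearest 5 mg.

1700 mg

CrCl = (140 − 80) × 76.7 / (72 × 0.7) = 4602.0 / 50.40 ≈ 91.3 mL/min
CrCl ≈ 91 mL/min.
daraciclib: ≥ 85 mL/min → 100% of 1500 mg = 1500 mg.
atormab: ≥ 70 mL/min → 100% of 200 mg = 200 mg.
Total = 1500 + 200 = 1700 mg.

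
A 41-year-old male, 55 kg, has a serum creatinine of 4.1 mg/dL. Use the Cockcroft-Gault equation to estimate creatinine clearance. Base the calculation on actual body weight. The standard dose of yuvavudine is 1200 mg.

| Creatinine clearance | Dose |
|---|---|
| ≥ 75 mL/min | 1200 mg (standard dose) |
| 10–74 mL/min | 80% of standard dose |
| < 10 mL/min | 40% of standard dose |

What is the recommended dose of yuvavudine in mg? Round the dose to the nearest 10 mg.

CrCl = (140 − 41) × 55 / (72 × 4.1) = 5445.0 / 295.20 ≈ 18.4 mL/min
CrCl ≈ 18 mL/min → bracket 10–74 mL/min.
80% of 1200 mg = 960 mg

960 mg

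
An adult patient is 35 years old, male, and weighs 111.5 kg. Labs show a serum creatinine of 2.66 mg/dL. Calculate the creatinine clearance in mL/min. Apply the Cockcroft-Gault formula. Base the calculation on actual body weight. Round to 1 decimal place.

61.1 mL/min

CrCl = (140 − 35) × 111.5 / (72 × 2.66) = 11707.5 / 191.52 ≈ 61.1 mL/min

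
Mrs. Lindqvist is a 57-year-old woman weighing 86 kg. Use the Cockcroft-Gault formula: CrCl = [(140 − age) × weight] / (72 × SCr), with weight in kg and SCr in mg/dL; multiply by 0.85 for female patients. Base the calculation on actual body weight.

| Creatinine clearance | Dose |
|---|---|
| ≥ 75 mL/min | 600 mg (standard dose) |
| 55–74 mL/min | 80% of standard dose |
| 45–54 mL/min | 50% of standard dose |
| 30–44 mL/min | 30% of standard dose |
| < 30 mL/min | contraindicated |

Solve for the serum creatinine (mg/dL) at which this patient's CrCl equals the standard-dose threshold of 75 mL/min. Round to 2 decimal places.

1.12 mg/dL

Standard dose requires CrCl ≥ 75 mL/min.
Set (140 − 57) × 86 × 0.85 / (72 × SCr) = 75
SCr = (140 − 57) × 86 × 0.85 / (72 × 75) = 1.124 mg/dL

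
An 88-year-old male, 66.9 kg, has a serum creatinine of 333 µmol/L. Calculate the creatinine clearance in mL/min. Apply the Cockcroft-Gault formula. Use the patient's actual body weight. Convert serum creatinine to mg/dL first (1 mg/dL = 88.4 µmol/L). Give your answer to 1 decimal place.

SCr = 333 / 88.4 = 3.767 mg/dL
CrCl = (140 − 88) × 66.9 / (72 × 3.767) = 3478.8 / 271.22 ≈ 12.8 mL/min

12.8 mL/min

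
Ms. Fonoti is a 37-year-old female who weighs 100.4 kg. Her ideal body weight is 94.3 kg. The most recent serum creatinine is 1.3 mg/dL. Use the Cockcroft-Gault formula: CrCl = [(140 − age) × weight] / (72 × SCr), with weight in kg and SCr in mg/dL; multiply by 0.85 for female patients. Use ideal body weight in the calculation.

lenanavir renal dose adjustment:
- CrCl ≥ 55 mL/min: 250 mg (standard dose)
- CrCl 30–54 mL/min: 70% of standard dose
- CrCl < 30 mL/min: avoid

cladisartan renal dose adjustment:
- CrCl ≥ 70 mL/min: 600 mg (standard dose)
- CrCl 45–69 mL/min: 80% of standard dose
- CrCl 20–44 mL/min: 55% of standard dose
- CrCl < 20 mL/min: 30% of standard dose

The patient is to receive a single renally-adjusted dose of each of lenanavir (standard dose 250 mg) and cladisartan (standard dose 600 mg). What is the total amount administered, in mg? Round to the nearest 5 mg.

850 mg

CrCl = (140 − 37) × 94.3 / (72 × 1.3) × 0.85 = 9712.9 / 93.60 × 0.85 ≈ 88.2 mL/min
CrCl ≈ 88 mL/min.
lenanavir: ≥ 55 mL/min → 100% of 250 mg = 250 mg.
cladisartan: ≥ 70 mL/min → 100% of 600 mg = 600 mg.
Total = 250 + 600 = 850 mg.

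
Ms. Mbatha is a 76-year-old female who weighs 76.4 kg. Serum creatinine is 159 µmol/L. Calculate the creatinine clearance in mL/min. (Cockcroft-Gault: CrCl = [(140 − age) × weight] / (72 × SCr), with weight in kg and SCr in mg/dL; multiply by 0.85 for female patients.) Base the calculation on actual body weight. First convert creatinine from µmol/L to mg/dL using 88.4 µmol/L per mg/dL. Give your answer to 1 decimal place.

32.1 mL/min

SCr = 159 / 88.4 = 1.799 mg/dL
CrCl = (140 − 76) × 76.4 / (72 × 1.799) × 0.85 = 4889.6 / 129.53 × 0.85 ≈ 32.1 mL/min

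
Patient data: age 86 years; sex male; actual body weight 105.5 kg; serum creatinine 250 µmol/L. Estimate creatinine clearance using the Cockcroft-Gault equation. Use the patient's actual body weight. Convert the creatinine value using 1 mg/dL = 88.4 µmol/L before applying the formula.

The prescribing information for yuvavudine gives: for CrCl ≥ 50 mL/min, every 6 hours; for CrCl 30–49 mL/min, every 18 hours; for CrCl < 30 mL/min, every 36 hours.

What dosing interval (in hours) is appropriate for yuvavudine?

every 36 hours

SCr = 250 / 88.4 = 2.828 mg/dL
CrCl = (140 − 86) × 105.5 / (72 × 2.828) = 5697.0 / 203.62 ≈ 28.0 mL/min
CrCl ≈ 28 mL/min → bracket < 30 mL/min → every 36 hours.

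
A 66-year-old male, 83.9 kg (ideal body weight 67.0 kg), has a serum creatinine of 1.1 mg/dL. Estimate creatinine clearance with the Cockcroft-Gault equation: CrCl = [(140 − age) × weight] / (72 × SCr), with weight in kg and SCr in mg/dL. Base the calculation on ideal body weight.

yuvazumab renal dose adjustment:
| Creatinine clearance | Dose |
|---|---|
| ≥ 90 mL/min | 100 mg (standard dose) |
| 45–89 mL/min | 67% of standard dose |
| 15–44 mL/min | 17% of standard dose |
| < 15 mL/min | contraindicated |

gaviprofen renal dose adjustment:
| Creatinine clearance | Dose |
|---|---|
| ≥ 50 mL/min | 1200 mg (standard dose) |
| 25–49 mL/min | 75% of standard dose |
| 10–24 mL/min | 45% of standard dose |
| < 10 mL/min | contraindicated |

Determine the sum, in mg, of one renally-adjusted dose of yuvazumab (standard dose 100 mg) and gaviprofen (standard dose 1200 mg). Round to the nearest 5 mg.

1265 mg

CrCl = (140 − 66) × 67 / (72 × 1.1) = 4958.0 / 79.20 ≈ 62.6 mL/min
CrCl ≈ 63 mL/min.
yuvazumab: 45–89 mL/min → 67% of 100 mg = 67 mg.
gaviprofen: ≥ 50 mL/min → 100% of 1200 mg = 1200 mg.
Total = 67 + 1200 = 1267 mg.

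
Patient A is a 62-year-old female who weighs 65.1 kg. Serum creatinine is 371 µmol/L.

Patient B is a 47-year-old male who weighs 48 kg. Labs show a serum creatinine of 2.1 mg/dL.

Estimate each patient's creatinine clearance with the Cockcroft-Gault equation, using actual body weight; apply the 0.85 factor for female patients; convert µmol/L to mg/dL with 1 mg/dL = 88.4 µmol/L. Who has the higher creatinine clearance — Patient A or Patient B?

Patient A: SCr = 371 / 88.4 = 4.197 mg/dL
Patient A: CrCl = (140 − 62) × 65.1 / (72 × 4.197) × 0.85 = 5077.8 / 302.18 × 0.85 ≈ 14.3 mL/min
Patient B: CrCl = (140 − 47) × 48 / (72 × 2.1) = 4464.0 / 151.20 ≈ 29.5 mL/min
14.3 vs 29.5 mL/min → Patient B is higher.

Patient B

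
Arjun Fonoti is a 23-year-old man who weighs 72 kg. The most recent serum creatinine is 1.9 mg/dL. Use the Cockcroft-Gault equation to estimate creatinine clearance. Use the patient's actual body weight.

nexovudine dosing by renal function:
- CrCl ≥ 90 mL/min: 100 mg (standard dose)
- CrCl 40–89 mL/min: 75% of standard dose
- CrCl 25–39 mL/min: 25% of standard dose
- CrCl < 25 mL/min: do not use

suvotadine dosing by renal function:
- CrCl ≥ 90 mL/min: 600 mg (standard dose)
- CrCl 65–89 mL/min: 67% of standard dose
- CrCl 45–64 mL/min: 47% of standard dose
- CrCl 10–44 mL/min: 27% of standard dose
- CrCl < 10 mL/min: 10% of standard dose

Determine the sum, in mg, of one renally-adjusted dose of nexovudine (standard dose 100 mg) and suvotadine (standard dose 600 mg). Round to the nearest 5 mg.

CrCl = (140 − 23) × 72 / (72 × 1.9) = 8424.0 / 136.80 ≈ 61.6 mL/min
CrCl ≈ 62 mL/min.
nexovudine: 40–89 mL/min → 75% of 100 mg = 75 mg.
suvotadine: 45–64 mL/min → 47% of 600 mg = 282 mg.
Total = 75 + 282 = 357 mg.

355 mg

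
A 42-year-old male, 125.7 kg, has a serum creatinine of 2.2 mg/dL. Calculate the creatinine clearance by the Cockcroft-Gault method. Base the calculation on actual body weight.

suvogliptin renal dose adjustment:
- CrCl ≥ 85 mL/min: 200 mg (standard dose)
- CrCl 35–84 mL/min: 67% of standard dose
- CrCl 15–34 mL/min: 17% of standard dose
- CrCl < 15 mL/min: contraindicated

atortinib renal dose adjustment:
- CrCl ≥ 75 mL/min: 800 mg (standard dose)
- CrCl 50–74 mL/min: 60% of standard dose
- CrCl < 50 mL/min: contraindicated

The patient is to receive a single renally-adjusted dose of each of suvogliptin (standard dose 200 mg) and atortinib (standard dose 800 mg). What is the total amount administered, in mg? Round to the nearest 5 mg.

935 mg

CrCl = (140 − 42) × 125.7 / (72 × 2.2) = 12318.6 / 158.40 ≈ 77.8 mL/min
CrCl ≈ 78 mL/min.
suvogliptin: 35–84 mL/min → 67% of 200 mg = 134 mg.
atortinib: ≥ 75 mL/min → 100% of 800 mg = 800 mg.
Total = 134 + 800 = 934 mg.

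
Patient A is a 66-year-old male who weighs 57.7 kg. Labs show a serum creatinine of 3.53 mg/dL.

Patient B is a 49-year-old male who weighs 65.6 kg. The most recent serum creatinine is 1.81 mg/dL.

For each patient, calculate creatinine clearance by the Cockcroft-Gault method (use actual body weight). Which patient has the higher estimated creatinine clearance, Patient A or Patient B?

Patient B

Patient A: CrCl = (140 − 66) × 57.7 / (72 × 3.53) = 4269.8 / 254.16 ≈ 16.8 mL/min
Patient B: CrCl = (140 − 49) × 65.6 / (72 × 1.81) = 5969.6 / 130.32 ≈ 45.8 mL/min
16.8 vs 45.8 mL/min → Patient B is higher.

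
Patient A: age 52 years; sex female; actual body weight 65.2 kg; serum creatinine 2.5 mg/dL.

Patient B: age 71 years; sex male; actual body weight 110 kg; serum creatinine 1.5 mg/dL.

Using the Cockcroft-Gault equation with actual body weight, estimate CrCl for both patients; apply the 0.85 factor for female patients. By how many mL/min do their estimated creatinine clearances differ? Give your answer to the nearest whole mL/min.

Patient A: CrCl = (140 − 52) × 65.2 / (72 × 2.5) × 0.85 = 5737.6 / 180.00 × 0.85 ≈ 27.1 mL/min
Patient B: CrCl = (140 − 71) × 110 / (72 × 1.5) = 7590.0 / 108.00 ≈ 70.3 mL/min
|27.1 − 70.3| = 43.2 mL/min

43 mL/min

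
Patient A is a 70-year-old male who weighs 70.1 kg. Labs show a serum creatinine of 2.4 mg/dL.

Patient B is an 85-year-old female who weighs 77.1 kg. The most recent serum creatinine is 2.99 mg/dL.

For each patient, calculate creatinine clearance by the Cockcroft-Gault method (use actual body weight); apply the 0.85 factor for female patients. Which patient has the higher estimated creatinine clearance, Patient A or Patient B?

Patient A: CrCl = (140 − 70) × 70.1 / (72 × 2.4) = 4907.0 / 172.80 ≈ 28.4 mL/min
Patient B: CrCl = (140 − 85) × 77.1 / (72 × 2.99) × 0.85 = 4240.5 / 215.28 × 0.85 ≈ 16.7 mL/min
28.4 vs 16.7 mL/min → Patient A is higher.

Patient A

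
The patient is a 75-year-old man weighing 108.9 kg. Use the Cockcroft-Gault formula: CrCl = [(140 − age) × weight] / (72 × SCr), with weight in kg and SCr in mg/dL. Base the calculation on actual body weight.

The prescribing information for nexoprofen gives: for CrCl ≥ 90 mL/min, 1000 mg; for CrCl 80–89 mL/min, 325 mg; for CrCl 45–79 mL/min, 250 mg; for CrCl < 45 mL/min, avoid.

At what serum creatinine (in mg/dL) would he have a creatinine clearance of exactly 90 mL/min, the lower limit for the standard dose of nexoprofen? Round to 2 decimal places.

1.09 mg/dL

Standard dose requires CrCl ≥ 90 mL/min.
Set (140 − 75) × 108.9 / (72 × SCr) = 90
SCr = (140 − 75) × 108.9 / (72 × 90) = 1.092 mg/dL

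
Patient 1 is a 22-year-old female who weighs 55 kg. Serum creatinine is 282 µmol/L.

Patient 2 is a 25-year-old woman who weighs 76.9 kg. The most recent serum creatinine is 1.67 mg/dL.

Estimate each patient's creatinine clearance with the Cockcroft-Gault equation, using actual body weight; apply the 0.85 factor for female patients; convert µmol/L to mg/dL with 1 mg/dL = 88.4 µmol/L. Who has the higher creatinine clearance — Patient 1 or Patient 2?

Patient 2

Patient 1: SCr = 282 / 88.4 = 3.19 mg/dL
Patient 1: CrCl = (140 − 22) × 55 / (72 × 3.19) × 0.85 = 6490.0 / 229.68 × 0.85 ≈ 24.0 mL/min
Patient 2: CrCl = (140 − 25) × 76.9 / (72 × 1.67) × 0.85 = 8843.5 / 120.24 × 0.85 ≈ 62.5 mL/min
24.0 vs 62.5 mL/min → Patient 2 is higher.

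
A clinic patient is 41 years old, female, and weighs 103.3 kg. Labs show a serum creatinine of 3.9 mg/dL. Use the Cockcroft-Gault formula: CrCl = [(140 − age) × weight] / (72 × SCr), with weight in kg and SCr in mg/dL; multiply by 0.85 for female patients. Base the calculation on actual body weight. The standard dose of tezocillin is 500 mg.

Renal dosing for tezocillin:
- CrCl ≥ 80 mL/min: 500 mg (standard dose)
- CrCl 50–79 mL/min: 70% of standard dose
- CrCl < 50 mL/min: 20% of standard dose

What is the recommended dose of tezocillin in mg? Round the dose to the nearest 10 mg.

100 mg

CrCl = (140 − 41) × 103.3 / (72 × 3.9) × 0.85 = 10226.7 / 280.80 × 0.85 ≈ 31.0 mL/min
CrCl ≈ 31 mL/min → bracket < 50 mL/min.
20% of 500 mg = 100 mg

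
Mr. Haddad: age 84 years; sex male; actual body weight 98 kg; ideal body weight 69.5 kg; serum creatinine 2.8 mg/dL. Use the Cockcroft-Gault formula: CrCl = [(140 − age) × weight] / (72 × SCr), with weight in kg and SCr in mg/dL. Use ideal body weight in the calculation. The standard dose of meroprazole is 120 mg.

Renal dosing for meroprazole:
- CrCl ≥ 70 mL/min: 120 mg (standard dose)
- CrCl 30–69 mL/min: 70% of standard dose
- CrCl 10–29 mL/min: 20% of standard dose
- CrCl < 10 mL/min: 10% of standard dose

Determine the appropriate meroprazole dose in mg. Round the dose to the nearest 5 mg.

25 mg

CrCl = (140 − 84) × 69.5 / (72 × 2.8) = 3892.0 / 201.60 ≈ 19.3 mL/min
CrCl ≈ 19 mL/min → bracket 10–29 mL/min.
20% of 120 mg = 24 mg → 25 mg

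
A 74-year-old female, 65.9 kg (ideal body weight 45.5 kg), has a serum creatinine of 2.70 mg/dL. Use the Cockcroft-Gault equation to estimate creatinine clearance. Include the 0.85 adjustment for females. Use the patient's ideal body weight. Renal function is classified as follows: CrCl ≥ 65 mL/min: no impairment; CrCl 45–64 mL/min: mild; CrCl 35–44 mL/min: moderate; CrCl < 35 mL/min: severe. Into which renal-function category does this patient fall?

severe

CrCl = (140 − 74) × 45.5 / (72 × 2.7) × 0.85 = 3003.0 / 194.40 × 0.85 ≈ 13.1 mL/min
13 mL/min falls in the 'severe' range.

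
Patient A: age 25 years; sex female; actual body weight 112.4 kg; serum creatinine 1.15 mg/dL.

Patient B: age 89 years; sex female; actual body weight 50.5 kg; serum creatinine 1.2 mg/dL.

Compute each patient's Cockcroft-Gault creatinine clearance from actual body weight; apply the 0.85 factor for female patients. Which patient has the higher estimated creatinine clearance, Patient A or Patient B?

Patient A

Patient A: CrCl = (140 − 25) × 112.4 / (72 × 1.15) × 0.85 = 12926.0 / 82.80 × 0.85 ≈ 132.7 mL/min
Patient B: CrCl = (140 − 89) × 50.5 / (72 × 1.2) × 0.85 = 2575.5 / 86.40 × 0.85 ≈ 25.3 mL/min
132.7 vs 25.3 mL/min → Patient A is higher.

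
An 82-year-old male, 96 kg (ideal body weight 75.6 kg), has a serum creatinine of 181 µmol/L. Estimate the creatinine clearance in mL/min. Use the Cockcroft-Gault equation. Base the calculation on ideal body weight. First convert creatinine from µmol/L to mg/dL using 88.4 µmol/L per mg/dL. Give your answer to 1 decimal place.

SCr = 181 / 88.4 = 2.048 mg/dL
CrCl = (140 − 82) × 75.6 / (72 × 2.048) = 4384.8 / 147.46 ≈ 29.7 mL/min

29.7 mL/min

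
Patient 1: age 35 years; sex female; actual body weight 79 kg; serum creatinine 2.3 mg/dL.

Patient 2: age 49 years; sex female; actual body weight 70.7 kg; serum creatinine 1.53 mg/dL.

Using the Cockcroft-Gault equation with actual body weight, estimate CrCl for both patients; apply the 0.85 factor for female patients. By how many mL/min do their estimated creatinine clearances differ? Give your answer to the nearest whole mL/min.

7 mL/min

Patient 1: CrCl = (140 − 35) × 79 / (72 × 2.3) × 0.85 = 8295.0 / 165.60 × 0.85 ≈ 42.6 mL/min
Patient 2: CrCl = (140 − 49) × 70.7 / (72 × 1.53) × 0.85 = 6433.7 / 110.16 × 0.85 ≈ 49.6 mL/min
|42.6 − 49.6| = 7.0 mL/min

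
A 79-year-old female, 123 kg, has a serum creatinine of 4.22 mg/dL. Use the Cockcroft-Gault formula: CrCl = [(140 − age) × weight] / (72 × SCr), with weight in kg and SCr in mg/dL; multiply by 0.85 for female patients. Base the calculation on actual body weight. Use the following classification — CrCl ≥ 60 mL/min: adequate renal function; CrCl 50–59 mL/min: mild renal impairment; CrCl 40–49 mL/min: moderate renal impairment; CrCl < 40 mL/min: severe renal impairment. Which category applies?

severe renal impairment

CrCl = (140 − 79) × 123 / (72 × 4.22) × 0.85 = 7503.0 / 303.84 × 0.85 ≈ 21.0 mL/min
21 mL/min falls in the 'severe renal impairment' range.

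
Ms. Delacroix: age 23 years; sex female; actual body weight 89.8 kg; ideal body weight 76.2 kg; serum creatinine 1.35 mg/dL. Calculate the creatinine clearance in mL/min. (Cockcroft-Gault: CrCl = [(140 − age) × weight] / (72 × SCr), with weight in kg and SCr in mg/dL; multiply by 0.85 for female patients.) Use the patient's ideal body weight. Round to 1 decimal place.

78.0 mL/min

CrCl = (140 − 23) × 76.2 / (72 × 1.35) × 0.85 = 8915.4 / 97.20 × 0.85 ≈ 78.0 mL/min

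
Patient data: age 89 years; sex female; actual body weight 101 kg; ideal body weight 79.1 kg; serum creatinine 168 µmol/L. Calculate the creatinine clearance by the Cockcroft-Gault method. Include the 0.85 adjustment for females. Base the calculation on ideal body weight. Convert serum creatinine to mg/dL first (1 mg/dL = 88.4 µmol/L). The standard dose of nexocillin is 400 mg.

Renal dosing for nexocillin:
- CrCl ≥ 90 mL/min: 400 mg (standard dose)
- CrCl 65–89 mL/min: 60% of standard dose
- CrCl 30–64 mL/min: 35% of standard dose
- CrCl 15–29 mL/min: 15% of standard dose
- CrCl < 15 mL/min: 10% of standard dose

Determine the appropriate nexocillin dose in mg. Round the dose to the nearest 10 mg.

SCr = 168 / 88.4 = 1.9 mg/dL
CrCl = (140 − 89) × 79.1 / (72 × 1.9) × 0.85 = 4034.1 / 136.80 × 0.85 ≈ 25.1 mL/min
CrCl ≈ 25 mL/min → bracket 15–29 mL/min.
15% of 400 mg = 60 mg

60 mg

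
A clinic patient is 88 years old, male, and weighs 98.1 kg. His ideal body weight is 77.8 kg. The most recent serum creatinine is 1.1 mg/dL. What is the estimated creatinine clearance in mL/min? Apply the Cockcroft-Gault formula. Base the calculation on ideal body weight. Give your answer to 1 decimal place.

CrCl = (140 − 88) × 77.8 / (72 × 1.1) = 4045.6 / 79.20 ≈ 51.1 mL/min

51.1 mL/min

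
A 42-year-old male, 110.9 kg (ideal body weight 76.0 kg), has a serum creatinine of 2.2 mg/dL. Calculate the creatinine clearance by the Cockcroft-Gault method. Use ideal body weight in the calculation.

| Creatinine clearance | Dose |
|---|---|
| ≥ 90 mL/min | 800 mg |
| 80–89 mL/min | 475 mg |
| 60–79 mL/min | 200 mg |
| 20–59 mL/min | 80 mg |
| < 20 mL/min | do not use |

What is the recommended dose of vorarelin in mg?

CrCl = (140 − 42) × 76 / (72 × 2.2) = 7448.0 / 158.40 ≈ 47.0 mL/min
CrCl ≈ 47 mL/min → bracket 20–59 mL/min.
Dose for this bracket: 80 mg.

80 mg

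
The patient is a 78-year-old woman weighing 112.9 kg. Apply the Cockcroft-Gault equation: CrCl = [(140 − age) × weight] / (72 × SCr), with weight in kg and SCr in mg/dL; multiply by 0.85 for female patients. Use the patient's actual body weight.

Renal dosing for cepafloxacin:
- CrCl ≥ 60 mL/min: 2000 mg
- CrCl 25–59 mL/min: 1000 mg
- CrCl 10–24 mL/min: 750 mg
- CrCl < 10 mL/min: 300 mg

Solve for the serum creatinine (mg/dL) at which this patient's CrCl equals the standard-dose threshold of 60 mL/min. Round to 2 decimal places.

Standard dose requires CrCl ≥ 60 mL/min.
Set (140 − 78) × 112.9 × 0.85 / (72 × SCr) = 60
SCr = (140 − 78) × 112.9 × 0.85 / (72 × 60) = 1.377 mg/dL

1.38 mg/dL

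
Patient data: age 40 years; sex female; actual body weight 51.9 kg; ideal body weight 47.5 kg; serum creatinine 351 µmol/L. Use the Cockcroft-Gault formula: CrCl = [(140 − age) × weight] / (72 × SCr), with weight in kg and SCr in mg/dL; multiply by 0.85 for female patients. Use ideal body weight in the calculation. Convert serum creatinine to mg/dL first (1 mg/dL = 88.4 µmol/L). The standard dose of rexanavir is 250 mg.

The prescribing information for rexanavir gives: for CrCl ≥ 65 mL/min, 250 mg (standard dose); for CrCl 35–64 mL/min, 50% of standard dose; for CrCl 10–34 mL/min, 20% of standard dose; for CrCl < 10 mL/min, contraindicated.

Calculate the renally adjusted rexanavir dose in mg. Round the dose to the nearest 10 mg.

SCr = 351 / 88.4 = 3.971 mg/dL
CrCl = (140 − 40) × 47.5 / (72 × 3.971) × 0.85 = 4750.0 / 285.91 × 0.85 ≈ 14.1 mL/min
CrCl ≈ 14 mL/min → bracket 10–34 mL/min.
20% of 250 mg = 50 mg

50 mg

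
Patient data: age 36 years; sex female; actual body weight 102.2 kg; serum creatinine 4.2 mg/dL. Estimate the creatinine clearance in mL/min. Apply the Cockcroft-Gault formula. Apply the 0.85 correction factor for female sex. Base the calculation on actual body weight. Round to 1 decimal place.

29.9 mL/min

CrCl = (140 − 36) × 102.2 / (72 × 4.2) × 0.85 = 10628.8 / 302.40 × 0.85 ≈ 29.9 mL/min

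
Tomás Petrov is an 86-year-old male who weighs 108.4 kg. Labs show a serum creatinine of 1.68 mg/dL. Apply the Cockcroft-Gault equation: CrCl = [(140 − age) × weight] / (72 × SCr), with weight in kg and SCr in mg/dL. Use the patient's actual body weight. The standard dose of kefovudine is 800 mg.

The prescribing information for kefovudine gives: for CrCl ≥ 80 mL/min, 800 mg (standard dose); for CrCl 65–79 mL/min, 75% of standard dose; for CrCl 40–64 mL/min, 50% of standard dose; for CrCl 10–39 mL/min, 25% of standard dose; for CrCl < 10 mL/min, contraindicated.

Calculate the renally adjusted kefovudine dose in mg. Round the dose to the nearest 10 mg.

CrCl = (140 − 86) × 108.4 / (72 × 1.68) = 5853.6 / 120.96 ≈ 48.4 mL/min
CrCl ≈ 48 mL/min → bracket 40–64 mL/min.
50% of 800 mg = 400 mg

400 mg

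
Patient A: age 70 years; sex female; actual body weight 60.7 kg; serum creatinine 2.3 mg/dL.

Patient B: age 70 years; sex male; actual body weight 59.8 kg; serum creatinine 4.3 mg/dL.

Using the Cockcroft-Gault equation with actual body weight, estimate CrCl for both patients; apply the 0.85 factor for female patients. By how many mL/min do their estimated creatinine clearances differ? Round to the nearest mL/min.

Patient A: CrCl = (140 − 70) × 60.7 / (72 × 2.3) × 0.85 = 4249.0 / 165.60 × 0.85 ≈ 21.8 mL/min
Patient B: CrCl = (140 − 70) × 59.8 / (72 × 4.3) = 4186.0 / 309.60 ≈ 13.5 mL/min
|21.8 − 13.5| = 8.3 mL/min

8 mL/min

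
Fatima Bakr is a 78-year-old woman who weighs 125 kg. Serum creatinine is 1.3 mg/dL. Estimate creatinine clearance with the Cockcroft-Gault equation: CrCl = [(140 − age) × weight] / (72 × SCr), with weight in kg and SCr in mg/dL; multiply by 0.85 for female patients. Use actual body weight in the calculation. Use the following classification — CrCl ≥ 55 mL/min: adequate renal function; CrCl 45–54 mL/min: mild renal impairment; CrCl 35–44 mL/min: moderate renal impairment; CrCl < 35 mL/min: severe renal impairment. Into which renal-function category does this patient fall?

adequate renal function

CrCl = (140 − 78) × 125 / (72 × 1.3) × 0.85 = 7750.0 / 93.60 × 0.85 ≈ 70.4 mL/min
70 mL/min falls in the 'adequate renal function' range.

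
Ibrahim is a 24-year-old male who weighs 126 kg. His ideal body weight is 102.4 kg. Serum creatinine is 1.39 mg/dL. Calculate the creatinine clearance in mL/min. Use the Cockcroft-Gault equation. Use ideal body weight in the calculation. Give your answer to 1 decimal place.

118.7 mL/min

CrCl = (140 − 24) × 102.4 / (72 × 1.39) = 11878.4 / 100.08 ≈ 118.7 mL/min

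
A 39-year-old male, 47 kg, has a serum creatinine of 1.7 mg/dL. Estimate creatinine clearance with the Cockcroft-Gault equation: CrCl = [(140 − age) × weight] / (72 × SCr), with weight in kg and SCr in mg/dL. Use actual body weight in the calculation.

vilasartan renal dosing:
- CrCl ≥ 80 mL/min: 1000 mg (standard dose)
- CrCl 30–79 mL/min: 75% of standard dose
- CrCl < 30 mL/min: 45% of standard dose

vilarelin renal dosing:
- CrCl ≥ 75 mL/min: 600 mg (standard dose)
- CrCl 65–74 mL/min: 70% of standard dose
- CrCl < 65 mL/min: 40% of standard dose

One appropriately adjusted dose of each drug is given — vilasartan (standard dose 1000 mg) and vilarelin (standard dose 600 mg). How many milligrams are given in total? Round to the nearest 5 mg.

CrCl = (140 − 39) × 47 / (72 × 1.7) = 4747.0 / 122.40 ≈ 38.8 mL/min
CrCl ≈ 39 mL/min.
vilasartan: 30–79 mL/min → 75% of 1000 mg = 750 mg.
vilarelin: < 65 mL/min → 40% of 600 mg = 240 mg.
Total = 750 + 240 = 990 mg.

990 mg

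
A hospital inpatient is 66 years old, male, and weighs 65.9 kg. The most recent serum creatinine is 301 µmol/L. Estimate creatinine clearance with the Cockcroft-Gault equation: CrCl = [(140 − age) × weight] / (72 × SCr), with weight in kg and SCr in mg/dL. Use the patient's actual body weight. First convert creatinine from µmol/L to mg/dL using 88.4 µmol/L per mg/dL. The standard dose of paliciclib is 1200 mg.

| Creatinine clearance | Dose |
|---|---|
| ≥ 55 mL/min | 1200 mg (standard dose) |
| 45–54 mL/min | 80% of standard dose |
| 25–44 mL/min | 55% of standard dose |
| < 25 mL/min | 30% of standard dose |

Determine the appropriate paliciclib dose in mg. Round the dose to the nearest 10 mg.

360 mg

SCr = 301 / 88.4 = 3.405 mg/dL
CrCl = (140 − 66) × 65.9 / (72 × 3.405) = 4876.6 / 245.16 ≈ 19.9 mL/min
CrCl ≈ 20 mL/min → bracket < 25 mL/min.
30% of 1200 mg = 360 mg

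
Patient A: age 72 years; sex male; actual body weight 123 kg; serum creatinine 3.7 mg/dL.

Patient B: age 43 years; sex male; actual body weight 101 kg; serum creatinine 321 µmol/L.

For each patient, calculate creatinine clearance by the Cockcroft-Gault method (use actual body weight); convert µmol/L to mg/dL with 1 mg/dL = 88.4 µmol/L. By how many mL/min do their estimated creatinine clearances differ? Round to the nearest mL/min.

Patient A: CrCl = (140 − 72) × 123 / (72 × 3.7) = 8364.0 / 266.40 ≈ 31.4 mL/min
Patient B: SCr = 321 / 88.4 = 3.631 mg/dL
Patient B: CrCl = (140 − 43) × 101 / (72 × 3.631) = 9797.0 / 261.43 ≈ 37.5 mL/min
|31.4 − 37.5| = 6.1 mL/min

6 mL/min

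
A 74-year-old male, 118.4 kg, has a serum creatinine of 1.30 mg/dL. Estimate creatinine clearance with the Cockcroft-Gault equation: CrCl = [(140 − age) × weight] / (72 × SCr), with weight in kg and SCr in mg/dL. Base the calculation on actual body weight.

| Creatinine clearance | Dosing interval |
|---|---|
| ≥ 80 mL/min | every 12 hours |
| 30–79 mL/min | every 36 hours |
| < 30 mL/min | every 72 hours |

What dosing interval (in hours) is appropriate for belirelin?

CrCl = (140 − 74) × 118.4 / (72 × 1.3) = 7814.4 / 93.60 ≈ 83.5 mL/min
CrCl ≈ 83 mL/min → bracket ≥ 80 mL/min → every 12 hours.

every 12 hours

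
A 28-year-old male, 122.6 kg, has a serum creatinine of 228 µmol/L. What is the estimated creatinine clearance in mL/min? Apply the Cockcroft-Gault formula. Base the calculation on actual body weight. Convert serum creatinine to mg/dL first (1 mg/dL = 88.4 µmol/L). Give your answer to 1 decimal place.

73.9 mL/min

SCr = 228 / 88.4 = 2.579 mg/dL
CrCl = (140 − 28) × 122.6 / (72 × 2.579) = 13731.2 / 185.69 ≈ 73.9 mL/min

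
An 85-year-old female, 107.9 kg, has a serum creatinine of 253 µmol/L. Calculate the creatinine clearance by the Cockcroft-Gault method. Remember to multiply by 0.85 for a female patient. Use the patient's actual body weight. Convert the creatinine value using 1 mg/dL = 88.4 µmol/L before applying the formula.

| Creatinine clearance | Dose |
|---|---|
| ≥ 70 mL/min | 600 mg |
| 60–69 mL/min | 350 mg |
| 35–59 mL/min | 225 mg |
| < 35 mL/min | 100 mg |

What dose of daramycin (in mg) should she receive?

SCr = 253 / 88.4 = 2.862 mg/dL
CrCl = (140 − 85) × 107.9 / (72 × 2.862) × 0.85 = 5934.5 / 206.06 × 0.85 ≈ 24.5 mL/min
CrCl ≈ 24 mL/min → bracket < 35 mL/min.
Dose for this bracket: 100 mg.

100 mg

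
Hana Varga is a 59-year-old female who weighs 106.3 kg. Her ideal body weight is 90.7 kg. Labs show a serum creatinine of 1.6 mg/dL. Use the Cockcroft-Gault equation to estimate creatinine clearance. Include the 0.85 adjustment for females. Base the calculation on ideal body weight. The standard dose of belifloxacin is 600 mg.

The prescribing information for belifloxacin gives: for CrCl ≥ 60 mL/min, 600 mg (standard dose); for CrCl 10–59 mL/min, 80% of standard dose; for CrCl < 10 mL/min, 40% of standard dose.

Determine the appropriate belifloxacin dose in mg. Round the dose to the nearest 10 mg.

480 mg

CrCl = (140 − 59) × 90.7 / (72 × 1.6) × 0.85 = 7346.7 / 115.20 × 0.85 ≈ 54.2 mL/min
CrCl ≈ 54 mL/min → bracket 10–59 mL/min.
80% of 600 mg = 480 mg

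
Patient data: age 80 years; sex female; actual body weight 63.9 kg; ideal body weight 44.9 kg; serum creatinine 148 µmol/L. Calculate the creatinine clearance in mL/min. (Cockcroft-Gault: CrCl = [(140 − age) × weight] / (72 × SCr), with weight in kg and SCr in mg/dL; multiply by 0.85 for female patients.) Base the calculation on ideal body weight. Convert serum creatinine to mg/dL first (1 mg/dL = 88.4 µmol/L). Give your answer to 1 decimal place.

19.0 mL/min

SCr = 148 / 88.4 = 1.674 mg/dL
CrCl = (140 − 80) × 44.9 / (72 × 1.674) × 0.85 = 2694.0 / 120.53 × 0.85 ≈ 19.0 mL/min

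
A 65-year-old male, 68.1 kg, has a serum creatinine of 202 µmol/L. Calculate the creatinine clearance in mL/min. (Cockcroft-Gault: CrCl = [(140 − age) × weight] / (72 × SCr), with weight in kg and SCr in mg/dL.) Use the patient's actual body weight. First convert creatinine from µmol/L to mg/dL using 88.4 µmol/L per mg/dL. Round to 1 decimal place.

SCr = 202 / 88.4 = 2.285 mg/dL
CrCl = (140 − 65) × 68.1 / (72 × 2.285) = 5107.5 / 164.52 ≈ 31.0 mL/min

31.0 mL/min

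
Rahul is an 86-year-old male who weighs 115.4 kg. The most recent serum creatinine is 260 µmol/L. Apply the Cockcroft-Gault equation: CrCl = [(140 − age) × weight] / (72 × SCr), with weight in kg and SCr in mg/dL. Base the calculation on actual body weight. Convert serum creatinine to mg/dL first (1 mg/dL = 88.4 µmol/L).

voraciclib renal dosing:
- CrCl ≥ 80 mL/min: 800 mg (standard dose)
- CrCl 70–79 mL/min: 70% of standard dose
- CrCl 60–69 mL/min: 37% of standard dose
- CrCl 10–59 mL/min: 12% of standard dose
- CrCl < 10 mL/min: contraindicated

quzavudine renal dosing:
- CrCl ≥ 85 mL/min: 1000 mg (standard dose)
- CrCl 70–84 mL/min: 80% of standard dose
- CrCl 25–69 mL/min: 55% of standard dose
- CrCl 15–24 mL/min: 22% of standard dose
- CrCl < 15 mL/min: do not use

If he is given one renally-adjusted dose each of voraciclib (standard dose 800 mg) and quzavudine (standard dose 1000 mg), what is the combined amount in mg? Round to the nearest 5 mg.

645 mg

SCr = 260 / 88.4 = 2.941 mg/dL
CrCl = (140 − 86) × 115.4 / (72 × 2.941) = 6231.6 / 211.75 ≈ 29.4 mL/min
CrCl ≈ 29 mL/min.
voraciclib: 10–59 mL/min → 12% of 800 mg = 96 mg.
quzavudine: 25–69 mL/min → 55% of 1000 mg = 550 mg.
Total = 96 + 550 = 646 mg.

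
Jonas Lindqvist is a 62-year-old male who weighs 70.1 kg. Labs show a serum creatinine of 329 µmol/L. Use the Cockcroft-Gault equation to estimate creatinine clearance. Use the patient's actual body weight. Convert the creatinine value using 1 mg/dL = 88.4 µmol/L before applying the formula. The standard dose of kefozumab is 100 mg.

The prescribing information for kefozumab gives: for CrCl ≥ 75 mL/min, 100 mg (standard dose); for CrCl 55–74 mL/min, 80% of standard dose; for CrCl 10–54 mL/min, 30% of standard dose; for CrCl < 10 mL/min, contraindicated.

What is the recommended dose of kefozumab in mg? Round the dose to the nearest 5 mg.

SCr = 329 / 88.4 = 3.722 mg/dL
CrCl = (140 − 62) × 70.1 / (72 × 3.722) = 5467.8 / 267.98 ≈ 20.4 mL/min
CrCl ≈ 20 mL/min → bracket 10–54 mL/min.
30% of 100 mg = 30 mg

30 mg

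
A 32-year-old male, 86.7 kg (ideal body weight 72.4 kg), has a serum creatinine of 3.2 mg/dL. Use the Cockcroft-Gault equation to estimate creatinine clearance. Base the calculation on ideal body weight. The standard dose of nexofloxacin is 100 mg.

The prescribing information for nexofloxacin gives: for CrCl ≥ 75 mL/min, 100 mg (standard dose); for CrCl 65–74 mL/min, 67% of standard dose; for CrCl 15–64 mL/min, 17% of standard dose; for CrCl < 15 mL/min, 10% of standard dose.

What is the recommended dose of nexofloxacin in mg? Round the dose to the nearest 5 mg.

15 mg

CrCl = (140 − 32) × 72.4 / (72 × 3.2) = 7819.2 / 230.40 ≈ 33.9 mL/min
CrCl ≈ 34 mL/min → bracket 15–64 mL/min.
17% of 100 mg = 17 mg → 15 mg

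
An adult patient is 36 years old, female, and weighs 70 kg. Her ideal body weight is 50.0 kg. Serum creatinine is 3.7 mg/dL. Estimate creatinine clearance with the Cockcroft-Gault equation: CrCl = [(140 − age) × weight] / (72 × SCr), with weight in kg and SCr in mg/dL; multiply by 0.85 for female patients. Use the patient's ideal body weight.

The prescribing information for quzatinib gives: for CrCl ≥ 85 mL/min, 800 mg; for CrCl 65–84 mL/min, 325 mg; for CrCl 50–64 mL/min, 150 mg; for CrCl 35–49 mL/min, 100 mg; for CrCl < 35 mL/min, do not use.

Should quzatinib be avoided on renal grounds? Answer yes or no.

yes

CrCl = (140 − 36) × 50 / (72 × 3.7) × 0.85 = 5200.0 / 266.40 × 0.85 ≈ 16.6 mL/min
CrCl ≈ 17 mL/min, which is < 35 mL/min.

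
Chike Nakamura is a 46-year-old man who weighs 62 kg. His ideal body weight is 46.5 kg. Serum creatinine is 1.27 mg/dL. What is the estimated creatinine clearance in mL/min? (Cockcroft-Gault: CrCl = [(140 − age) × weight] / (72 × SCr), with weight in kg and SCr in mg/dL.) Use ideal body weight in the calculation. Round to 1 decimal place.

47.8 mL/min

CrCl = (140 − 46) × 46.5 / (72 × 1.27) = 4371.0 / 91.44 ≈ 47.8 mL/min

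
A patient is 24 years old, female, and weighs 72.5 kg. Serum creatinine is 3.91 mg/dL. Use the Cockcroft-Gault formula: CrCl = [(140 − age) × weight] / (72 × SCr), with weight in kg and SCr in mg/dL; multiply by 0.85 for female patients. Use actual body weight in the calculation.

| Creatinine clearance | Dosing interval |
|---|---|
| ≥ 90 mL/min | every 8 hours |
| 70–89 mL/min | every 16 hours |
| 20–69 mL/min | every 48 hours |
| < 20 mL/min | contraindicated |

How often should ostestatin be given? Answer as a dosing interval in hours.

CrCl = (140 − 24) × 72.5 / (72 × 3.91) × 0.85 = 8410.0 / 281.52 × 0.85 ≈ 25.4 mL/min
CrCl ≈ 25 mL/min → bracket 20–69 mL/min → every 48 hours.

every 48 hours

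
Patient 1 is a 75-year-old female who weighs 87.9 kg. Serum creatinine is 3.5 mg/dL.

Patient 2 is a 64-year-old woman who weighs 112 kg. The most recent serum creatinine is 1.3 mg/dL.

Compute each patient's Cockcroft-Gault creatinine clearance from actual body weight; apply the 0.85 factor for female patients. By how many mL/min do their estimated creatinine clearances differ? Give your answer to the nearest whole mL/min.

58 mL/min

Patient 1: CrCl = (140 − 75) × 87.9 / (72 × 3.5) × 0.85 = 5713.5 / 252.00 × 0.85 ≈ 19.3 mL/min
Patient 2: CrCl = (140 − 64) × 112 / (72 × 1.3) × 0.85 = 8512.0 / 93.60 × 0.85 ≈ 77.3 mL/min
|19.3 − 77.3| = 58.0 mL/min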